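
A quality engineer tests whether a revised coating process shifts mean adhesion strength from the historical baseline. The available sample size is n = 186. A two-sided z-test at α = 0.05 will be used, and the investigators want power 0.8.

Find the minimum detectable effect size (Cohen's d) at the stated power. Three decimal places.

Need Φ(δ − 1.960) = 0.8, so δ = 1.960 + 0.842 = 2.802.
(Lower-tail contribution to power is negligible for δ > 0.)
δ = d·√n ⇒ d = δ/√n = 2.802/√186 = 0.2054.

d ≈ 0.205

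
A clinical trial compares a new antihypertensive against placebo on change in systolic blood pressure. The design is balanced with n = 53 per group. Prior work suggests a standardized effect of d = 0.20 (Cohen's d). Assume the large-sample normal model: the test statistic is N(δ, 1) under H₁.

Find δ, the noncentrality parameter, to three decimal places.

The noncentrality parameter scales effect size by the design's sample-size factor: δ = d·√(n/2) = 0.20 × √(53/2) = 1.0296

δ ≈ 1.030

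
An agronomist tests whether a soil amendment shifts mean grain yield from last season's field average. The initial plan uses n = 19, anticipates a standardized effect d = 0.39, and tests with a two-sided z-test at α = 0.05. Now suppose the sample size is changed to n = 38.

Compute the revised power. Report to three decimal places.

With n = 38: δ = d·√n = 0.39 × √38 = 2.4041. Critical value z_{0.025} = 1.960.
Revised power = Φ(δ − 1.960) + Φ(−δ − 1.960) = Φ(0.444) + Φ(-4.364) = 0.6715 + 0.0000 = 0.6715.

Power ≈ 0.672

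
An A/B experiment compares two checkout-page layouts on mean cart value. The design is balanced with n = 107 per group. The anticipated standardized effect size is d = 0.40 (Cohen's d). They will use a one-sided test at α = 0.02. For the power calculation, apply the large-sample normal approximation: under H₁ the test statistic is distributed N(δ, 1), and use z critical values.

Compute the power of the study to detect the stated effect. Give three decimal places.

Power ≈ 0.808

Noncentrality parameter: δ = d·√(n/2) = 0.40 × √(107/2) = 2.9257
Critical value for a one-sided test at α = 0.02: z_α = 2.054.
Power = Φ(δ − 2.054) = Φ(0.872) = 0.8084.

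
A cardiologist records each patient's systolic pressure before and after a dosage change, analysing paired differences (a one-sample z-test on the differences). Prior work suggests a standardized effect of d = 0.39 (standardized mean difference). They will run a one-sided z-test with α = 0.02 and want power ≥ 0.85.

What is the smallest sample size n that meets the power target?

For power 0.85 need Φ(δ − z_{0.02}) = 0.85, so δ = z_{0.02} + z_{0.15} = 2.054 + 1.036 = 3.090.
δ = d·√n ⇒ n = (δ/d)² = (3.090 / 0.39)² = 62.78.
Round up to the next whole unit.

n = 63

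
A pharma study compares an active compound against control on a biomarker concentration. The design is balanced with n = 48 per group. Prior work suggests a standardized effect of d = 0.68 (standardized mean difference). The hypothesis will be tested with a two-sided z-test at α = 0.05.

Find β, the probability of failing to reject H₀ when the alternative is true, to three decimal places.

β ≈ 0.085

Noncentrality parameter: δ = d·√(n/2) = 0.68 × √(48/2) = 3.3313
Two-sided α = 0.05 → critical value z_{0.025} = 1.960.
Power = Φ(δ − 1.960) + Φ(−δ − 1.960) = Φ(1.371) + Φ(-5.291) = 0.9149 + 0.0000 = 0.9149.
Type II error: β = 1 − power = 1 − 0.9149 = 0.0851.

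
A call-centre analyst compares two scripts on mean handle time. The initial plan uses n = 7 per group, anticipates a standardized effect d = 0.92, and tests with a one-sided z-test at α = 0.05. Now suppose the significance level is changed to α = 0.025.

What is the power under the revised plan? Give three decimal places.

Power ≈ 0.406

δ = d·√(n/2) = 0.92 × √(7/2) = 1.7212 (unchanged). New critical value: z_{0.025} = 1.960.
Revised power = P(Z > 1.960 − δ) = Φ(-0.239) = 0.4056.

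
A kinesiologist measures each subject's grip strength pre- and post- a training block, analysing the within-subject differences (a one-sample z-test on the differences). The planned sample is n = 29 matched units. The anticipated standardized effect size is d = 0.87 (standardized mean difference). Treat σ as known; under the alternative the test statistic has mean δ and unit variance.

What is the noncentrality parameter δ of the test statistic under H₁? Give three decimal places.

δ ≈ 4.685

δ = d·√n = 0.87 × √29 = 4.6851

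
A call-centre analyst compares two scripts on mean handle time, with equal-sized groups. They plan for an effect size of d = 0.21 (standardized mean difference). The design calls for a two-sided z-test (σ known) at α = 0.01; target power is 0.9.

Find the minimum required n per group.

n = 675 per group

Set Φ(δ − 2.576) = 0.9; then δ − 2.576 = Φ⁻¹(0.9) = 1.282, giving δ = 3.857.
(Ignoring the negligible lower-tail rejection probability gives the usual closed-form inversion.)
δ = d·√(n/2) ⇒ n = 2(δ/d)² = 2 × (3.857 / 0.21)² = 674.80.
Rounding up, n = 675 per group.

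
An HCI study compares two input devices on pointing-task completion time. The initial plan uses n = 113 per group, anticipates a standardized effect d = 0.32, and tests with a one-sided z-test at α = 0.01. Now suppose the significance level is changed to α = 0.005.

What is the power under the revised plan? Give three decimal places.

Power ≈ 0.432

δ = d·√(n/2) = 0.32 × √(113/2) = 2.4053 (unchanged). New critical value: z_{0.005} = 2.576.
Revised power = P(Z > 2.576 − δ) = Φ(-0.171) = 0.4323.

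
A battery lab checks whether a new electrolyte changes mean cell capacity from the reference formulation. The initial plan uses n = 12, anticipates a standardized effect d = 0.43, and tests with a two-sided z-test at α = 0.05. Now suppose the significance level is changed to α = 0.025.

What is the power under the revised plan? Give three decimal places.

Power ≈ 0.226

δ = d·√n = 0.43 × √12 = 1.4896 (unchanged). New critical value: z_{0.0125} = 2.241.
Revised power = Φ(δ − 2.241) + Φ(−δ − 2.241) = Φ(-0.752) + Φ(-3.731) = 0.2261 + 0.0001 = 0.2262.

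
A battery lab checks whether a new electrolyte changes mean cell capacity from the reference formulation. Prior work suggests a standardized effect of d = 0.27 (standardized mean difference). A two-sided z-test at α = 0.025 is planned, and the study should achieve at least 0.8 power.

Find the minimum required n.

For power 0.8 need Φ(δ − z_{0.0125}) = 0.8, so δ = z_{0.0125} + z_{0.20} = 2.241 + 0.842 = 3.083.
(The Φ(−δ − z_{α/2}) term is vanishingly small for δ > 0 and is dropped in the standard sample-size formula.)
δ = d·√n ⇒ n = (δ/d)² = (3.083 / 0.27)² = 130.38.
Rounding up, n = 131.

n = 131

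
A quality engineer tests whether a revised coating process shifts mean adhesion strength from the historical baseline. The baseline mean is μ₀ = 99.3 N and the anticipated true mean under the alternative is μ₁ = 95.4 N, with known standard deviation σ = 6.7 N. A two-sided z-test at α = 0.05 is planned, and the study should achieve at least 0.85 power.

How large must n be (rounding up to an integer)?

Standardized effect: d = |μ₁ − μ₀| / σ = |95.4 − 99.3| / 6.7 = 0.5821
For power 0.85 need Φ(δ − z_{0.025}) = 0.85, so δ = z_{0.025} + z_{0.15} = 1.960 + 1.036 = 2.996.
(For δ > 0 the lower-tail rejection region contributes negligibly to power, so the one-term inversion is standard.)
δ = d·√n ⇒ n = (δ/d)² = (2.996 / 0.5821)² = 26.50.
Rounding up, n = 27.

n = 27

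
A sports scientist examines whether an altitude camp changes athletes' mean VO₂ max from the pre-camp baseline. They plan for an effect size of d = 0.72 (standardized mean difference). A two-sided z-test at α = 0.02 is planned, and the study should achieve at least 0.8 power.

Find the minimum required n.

For power 0.8 need Φ(δ − z_{0.01}) = 0.8, so δ = z_{0.01} + z_{0.20} = 2.326 + 0.842 = 3.168.
(Ignoring the negligible lower-tail rejection probability gives the usual closed-form inversion.)
δ = d·√n ⇒ n = (δ/d)² = (3.168 / 0.72)² = 19.36.
Round up to the next whole unit.

n = 20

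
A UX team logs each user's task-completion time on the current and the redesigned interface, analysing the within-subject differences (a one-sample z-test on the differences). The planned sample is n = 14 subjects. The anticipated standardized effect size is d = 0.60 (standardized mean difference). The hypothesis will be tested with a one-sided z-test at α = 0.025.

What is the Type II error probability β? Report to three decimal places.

β ≈ 0.388

Noncentrality parameter: δ = d·√n = 0.60 × √14 = 2.2450
One-sided α = 0.025 → critical value z_{0.025} = 1.960.
Power = Φ(δ − 1.960) = Φ(0.285) = 0.6122.
Type II error: β = 1 − power = 1 − 0.6122 = 0.3878.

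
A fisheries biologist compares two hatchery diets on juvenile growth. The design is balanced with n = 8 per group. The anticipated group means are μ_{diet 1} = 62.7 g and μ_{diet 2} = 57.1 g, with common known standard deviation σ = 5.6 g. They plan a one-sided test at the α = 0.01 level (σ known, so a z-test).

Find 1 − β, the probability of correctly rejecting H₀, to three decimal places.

Standardized effect: d = |μ_{diet 1} − μ_{diet 2}| / σ = |62.7 − 57.1| / 5.6 = 1.0000
Noncentrality parameter: λ = d·√(n/2) = 1.0000 × √(8/2) = 2.0000
One-sided α = 0.01 → critical value z_{0.01} = 2.326.
Power = Φ(λ − 2.326) = Φ(-0.326) = 0.3721.

Power ≈ 0.372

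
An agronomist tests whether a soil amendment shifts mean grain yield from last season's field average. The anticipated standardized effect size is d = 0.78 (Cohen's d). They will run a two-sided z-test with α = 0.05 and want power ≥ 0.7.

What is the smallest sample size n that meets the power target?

n = 11

Set Φ(δ − 1.960) = 0.7; then δ − 1.960 = Φ⁻¹(0.7) = 0.524, giving δ = 2.484.
(For δ > 0 the lower-tail rejection region contributes negligibly to power, so the one-term inversion is standard.)
δ = d·√n ⇒ n = (δ/d)² = (2.484 / 0.78)² = 10.14.
Round up to the next whole unit.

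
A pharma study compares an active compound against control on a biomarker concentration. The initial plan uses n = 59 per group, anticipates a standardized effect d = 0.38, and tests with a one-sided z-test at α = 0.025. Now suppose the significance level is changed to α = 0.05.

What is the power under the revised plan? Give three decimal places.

Power ≈ 0.662

δ = d·√(n/2) = 0.38 × √(59/2) = 2.0639 (unchanged). New critical value: z_{0.05} = 1.645.
Revised power = P(Z > 1.645 − δ) = Φ(0.419) = 0.6624.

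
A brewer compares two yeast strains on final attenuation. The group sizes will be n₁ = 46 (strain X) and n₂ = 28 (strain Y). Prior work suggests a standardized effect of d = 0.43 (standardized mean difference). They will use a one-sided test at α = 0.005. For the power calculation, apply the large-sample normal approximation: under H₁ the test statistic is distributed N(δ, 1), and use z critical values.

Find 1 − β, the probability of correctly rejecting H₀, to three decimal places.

Noncentrality parameter: δ = d / √(1/n₁ + 1/n₂) = 0.43 / √(1/46 + 1/28) = 1.7940
One-sided α = 0.005 → critical value z_{0.005} = 2.576.
Power = P(Z > 2.576 − δ) = Φ(-0.782) = 0.2171.

Power ≈ 0.217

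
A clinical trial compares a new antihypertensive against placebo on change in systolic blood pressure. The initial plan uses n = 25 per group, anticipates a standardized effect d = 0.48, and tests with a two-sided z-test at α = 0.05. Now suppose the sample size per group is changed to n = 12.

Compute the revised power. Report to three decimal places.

Power ≈ 0.217

With n = 12 per group: δ = d·√(n/2) = 0.48 × √(12/2) = 1.1758. Critical value z_{0.025} = 1.960.
Revised power = Φ(δ − 1.960) + Φ(−δ − 1.960) = Φ(-0.784) + Φ(-3.136) = 0.2165 + 0.0009 = 0.2173.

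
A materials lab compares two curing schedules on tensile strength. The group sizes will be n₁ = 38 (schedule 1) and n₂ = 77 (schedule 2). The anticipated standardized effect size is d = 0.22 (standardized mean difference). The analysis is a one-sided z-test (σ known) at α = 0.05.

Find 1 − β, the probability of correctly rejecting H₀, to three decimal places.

Noncentrality parameter: λ = d / √(1/n₁ + 1/n₂) = 0.22 / √(1/38 + 1/77) = 1.1097
Critical value for a one-sided test at α = 0.05: z_α = 1.645.
Power = Φ(λ − 1.645) = Φ(-0.535) = 0.2963.

Power ≈ 0.296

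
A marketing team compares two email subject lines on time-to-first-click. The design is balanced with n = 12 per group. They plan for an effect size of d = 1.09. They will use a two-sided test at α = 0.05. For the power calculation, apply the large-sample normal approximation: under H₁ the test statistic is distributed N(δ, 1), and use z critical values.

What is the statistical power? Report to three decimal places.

Power ≈ 0.761

Noncentrality parameter: δ = d·√(n/2) = 1.09 × √(12/2) = 2.6699
Two-sided α = 0.05 → critical value z_{0.025} = 1.960.
Power = Φ(δ − 1.960) + Φ(−δ − 1.960) = Φ(0.710) + Φ(-4.630) = 0.7611 + 0.0000 = 0.7611.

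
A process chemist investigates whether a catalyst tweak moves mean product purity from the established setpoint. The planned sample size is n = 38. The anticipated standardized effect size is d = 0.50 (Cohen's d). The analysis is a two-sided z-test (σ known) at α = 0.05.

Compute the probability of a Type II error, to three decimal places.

β ≈ 0.131

Noncentrality parameter: λ = d·√n = 0.50 × √38 = 3.0822
Two-sided α = 0.05 → critical value z_{0.025} = 1.960.
Power = Φ(λ − 1.960) + Φ(−λ − 1.960) = Φ(1.122) + Φ(-5.042) = 0.8691 + 0.0000 = 0.8691.
Type II error: β = 1 − power = 1 − 0.8691 = 0.1309.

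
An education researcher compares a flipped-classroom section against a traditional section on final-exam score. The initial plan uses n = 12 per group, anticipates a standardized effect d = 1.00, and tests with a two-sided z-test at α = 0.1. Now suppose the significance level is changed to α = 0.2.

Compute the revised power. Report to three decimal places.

δ = d·√(n/2) = 1.00 × √(12/2) = 2.4495 (unchanged). New critical value: z_{0.1} = 1.282.
Revised power = Φ(δ − 1.282) + Φ(−δ − 1.282) = Φ(1.168) + Φ(-3.731) = 0.8786 + 0.0001 = 0.8787.

Power ≈ 0.879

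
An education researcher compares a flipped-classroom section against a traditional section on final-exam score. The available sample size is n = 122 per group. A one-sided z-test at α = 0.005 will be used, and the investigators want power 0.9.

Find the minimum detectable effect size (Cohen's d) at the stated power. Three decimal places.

d ≈ 0.494

Required noncentrality: δ = z_{0.005} + z_{0.10} = 2.576 + 1.282 = 3.857.
δ = d·√(n/2) ⇒ d = δ/√(n/2) = 3.857/√(122/2) = 0.4939.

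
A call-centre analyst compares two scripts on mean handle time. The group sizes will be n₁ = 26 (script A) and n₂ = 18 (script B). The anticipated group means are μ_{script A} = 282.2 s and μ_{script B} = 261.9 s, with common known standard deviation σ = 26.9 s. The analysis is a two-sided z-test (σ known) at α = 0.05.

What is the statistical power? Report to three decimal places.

Standardized effect: d = |μ_{script A} − μ_{script B}| / σ = |282.2 − 261.9| / 26.9 = 0.7546
Noncentrality parameter: δ = d / √(1/n₁ + 1/n₂) = 0.7546 / √(1/26 + 1/18) = 2.4612
Two-sided α = 0.05 → critical value z_{0.025} = 1.960.
Power = Φ(δ − 1.960) + Φ(−δ − 1.960) = Φ(0.501) + Φ(-4.421) = 0.6919 + 0.0000 = 0.6919.

Power ≈ 0.692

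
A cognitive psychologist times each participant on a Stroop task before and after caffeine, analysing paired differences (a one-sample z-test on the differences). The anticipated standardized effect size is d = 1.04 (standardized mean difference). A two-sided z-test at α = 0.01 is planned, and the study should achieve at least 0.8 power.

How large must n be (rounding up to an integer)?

n = 11

Set Φ(δ − 2.576) = 0.8; then δ − 2.576 = Φ⁻¹(0.8) = 0.842, giving δ = 3.417.
(The Φ(−δ − z_{α/2}) term is vanishingly small for δ > 0 and is dropped in the standard sample-size formula.)
δ = d·√n ⇒ n = (δ/d)² = (3.417 / 1.04)² = 10.80.
Rounding up, n = 11.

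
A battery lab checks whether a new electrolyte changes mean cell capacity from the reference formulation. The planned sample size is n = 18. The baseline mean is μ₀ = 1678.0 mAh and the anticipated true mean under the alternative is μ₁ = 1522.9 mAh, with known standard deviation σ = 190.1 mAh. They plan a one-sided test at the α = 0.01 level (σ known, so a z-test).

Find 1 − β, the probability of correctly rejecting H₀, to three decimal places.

Standardized effect: d = |μ₁ − μ₀| / σ = |1522.9 − 1678.0| / 190.1 = 0.8159
Noncentrality parameter: δ = d·√n = 0.8159 × √18 = 3.4615
One-sided α = 0.01 → critical value z_{0.01} = 2.326.
Power = Φ(δ − 2.326) = Φ(1.135) = 0.8718.

Power ≈ 0.872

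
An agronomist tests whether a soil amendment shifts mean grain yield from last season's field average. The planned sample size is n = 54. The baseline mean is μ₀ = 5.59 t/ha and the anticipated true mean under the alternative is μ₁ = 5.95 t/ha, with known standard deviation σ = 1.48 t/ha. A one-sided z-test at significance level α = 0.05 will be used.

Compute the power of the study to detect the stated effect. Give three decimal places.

Power ≈ 0.557

Standardized effect: d = |μ₁ − μ₀| / σ = |5.95 − 5.59| / 1.48 = 0.2432
Noncentrality parameter: δ = d·√n = 0.2432 × √54 = 1.7875
One-sided α = 0.05 → critical value z_{0.05} = 1.645.
Power = Φ(δ − 1.645) = Φ(0.143) = 0.5567.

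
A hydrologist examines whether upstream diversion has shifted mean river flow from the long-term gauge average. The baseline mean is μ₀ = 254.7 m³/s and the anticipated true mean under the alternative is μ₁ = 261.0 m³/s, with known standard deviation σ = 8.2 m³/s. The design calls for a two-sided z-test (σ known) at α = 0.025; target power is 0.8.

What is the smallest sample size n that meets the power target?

Standardized effect: d = |μ₁ − μ₀| / σ = |261.0 − 254.7| / 8.2 = 0.7683
For power 0.8 need Φ(δ − z_{0.0125}) = 0.8, so δ = z_{0.0125} + z_{0.20} = 2.241 + 0.842 = 3.083.
(Ignoring the negligible lower-tail rejection probability gives the usual closed-form inversion.)
δ = d·√n ⇒ n = (δ/d)² = (3.083 / 0.7683)² = 16.10.
Round up to the next whole unit.

n = 17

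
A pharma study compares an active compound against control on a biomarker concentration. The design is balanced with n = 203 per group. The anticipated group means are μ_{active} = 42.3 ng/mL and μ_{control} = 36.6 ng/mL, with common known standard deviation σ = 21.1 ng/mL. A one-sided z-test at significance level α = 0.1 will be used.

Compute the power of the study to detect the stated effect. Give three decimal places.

Standardized effect: d = |μ_{active} − μ_{control}| / σ = |42.3 − 36.6| / 21.1 = 0.2701
Noncentrality parameter: δ = d·√(n/2) = 0.2701 × √(203/2) = 2.7216
Critical value for a one-sided test at α = 0.1: z_α = 1.282.
Power = P(Z > 1.282 − δ) = Φ(1.440) = 0.9251.

Power ≈ 0.925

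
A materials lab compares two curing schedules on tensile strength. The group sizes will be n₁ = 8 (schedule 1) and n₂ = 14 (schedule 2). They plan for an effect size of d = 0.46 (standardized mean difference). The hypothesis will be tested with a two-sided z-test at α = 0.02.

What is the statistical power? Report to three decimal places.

Power ≈ 0.099

Noncentrality parameter: δ = d / √(1/n₁ + 1/n₂) = 0.46 / √(1/8 + 1/14) = 1.0379
Critical value for a two-sided test at α = 0.02: z_{α/2} = 2.326.
Power = Φ(δ − 2.326) + Φ(−δ − 2.326) = Φ(-1.288) + Φ(-3.364) = 0.0988 + 0.0004 = 0.0992.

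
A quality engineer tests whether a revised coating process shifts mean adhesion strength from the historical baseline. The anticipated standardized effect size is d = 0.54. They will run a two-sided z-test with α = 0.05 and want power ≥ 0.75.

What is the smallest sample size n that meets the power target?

n = 24

For power 0.75 need Φ(δ − z_{0.025}) = 0.75, so δ = z_{0.025} + z_{0.25} = 1.960 + 0.674 = 2.634.
(The Φ(−δ − z_{α/2}) term is vanishingly small for δ > 0 and is dropped in the standard sample-size formula.)
δ = d·√n ⇒ n = (δ/d)² = (2.634 / 0.54)² = 23.80.
Round up to the next whole unit.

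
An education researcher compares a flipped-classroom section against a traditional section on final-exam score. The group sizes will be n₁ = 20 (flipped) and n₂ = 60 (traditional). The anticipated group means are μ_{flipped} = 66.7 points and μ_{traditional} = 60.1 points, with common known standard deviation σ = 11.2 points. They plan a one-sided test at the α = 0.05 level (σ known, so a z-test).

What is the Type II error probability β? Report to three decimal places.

β ≈ 0.262

Standardized effect: d = |μ_{flipped} − μ_{traditional}| / σ = |66.7 − 60.1| / 11.2 = 0.5893
Noncentrality parameter: δ = d / √(1/n₁ + 1/n₂) = 0.5893 / √(1/20 + 1/60) = 2.2823
One-sided α = 0.05 → critical value z_{0.05} = 1.645.
Power = P(Z > 1.645 − δ) = Φ(0.637) = 0.7381.
Type II error: β = 1 − power = 1 − 0.7381 = 0.2619.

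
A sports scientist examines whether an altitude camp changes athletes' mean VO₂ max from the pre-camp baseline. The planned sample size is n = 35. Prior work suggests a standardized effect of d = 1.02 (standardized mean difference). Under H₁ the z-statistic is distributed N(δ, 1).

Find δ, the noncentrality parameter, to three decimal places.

δ = d·√n = 1.02 × √35 = 6.0344

δ ≈ 6.034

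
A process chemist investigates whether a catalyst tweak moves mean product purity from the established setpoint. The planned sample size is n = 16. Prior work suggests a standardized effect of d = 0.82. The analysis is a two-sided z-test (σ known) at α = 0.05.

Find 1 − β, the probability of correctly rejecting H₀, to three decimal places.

Power ≈ 0.907

Noncentrality parameter: δ = d·√n = 0.82 × √16 = 3.2800
Critical value for a two-sided test at α = 0.05: z_{α/2} = 1.960.
Power = Φ(δ − 1.960) + Φ(−δ − 1.960) = Φ(1.320) + Φ(-5.240) = 0.9066 + 0.0000 = 0.9066.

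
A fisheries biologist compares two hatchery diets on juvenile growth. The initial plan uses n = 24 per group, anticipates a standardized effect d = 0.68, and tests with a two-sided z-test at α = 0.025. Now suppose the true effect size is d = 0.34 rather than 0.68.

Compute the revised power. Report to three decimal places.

With d = 0.34: δ = d·√(n/2) = 0.34 × √(24/2) = 1.1778. Critical value z_{0.0125} = 2.241.
Revised power = Φ(δ − 2.241) + Φ(−δ − 2.241) = Φ(-1.064) + Φ(-3.419) = 0.1438 + 0.0003 = 0.1441.

Power ≈ 0.144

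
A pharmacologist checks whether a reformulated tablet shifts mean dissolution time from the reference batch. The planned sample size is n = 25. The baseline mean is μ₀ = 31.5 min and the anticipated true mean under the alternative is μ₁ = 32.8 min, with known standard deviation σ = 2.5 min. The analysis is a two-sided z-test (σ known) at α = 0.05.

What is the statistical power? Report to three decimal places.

Standardized effect: d = |μ₁ − μ₀| / σ = |32.8 − 31.5| / 2.5 = 0.5200
Noncentrality parameter: λ = d·√n = 0.5200 × √25 = 2.6000
Two-sided α = 0.05 → critical value z_{0.025} = 1.960.
Power = Φ(λ − 1.960) + Φ(−λ − 1.960) = Φ(0.640) + Φ(-4.560) = 0.7389 + 0.0000 = 0.7389.

Power ≈ 0.739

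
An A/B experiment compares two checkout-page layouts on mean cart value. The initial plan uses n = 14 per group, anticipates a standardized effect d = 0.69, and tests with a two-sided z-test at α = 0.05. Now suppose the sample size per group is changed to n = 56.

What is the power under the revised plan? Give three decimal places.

Power ≈ 0.955

With n = 56 per group: δ = d·√(n/2) = 0.69 × √(56/2) = 3.6511. Critical value z_{0.025} = 1.960.
Revised power = Φ(δ − 1.960) + Φ(−δ − 1.960) = Φ(1.691) + Φ(-5.611) = 0.9546 + 0.0000 = 0.9546.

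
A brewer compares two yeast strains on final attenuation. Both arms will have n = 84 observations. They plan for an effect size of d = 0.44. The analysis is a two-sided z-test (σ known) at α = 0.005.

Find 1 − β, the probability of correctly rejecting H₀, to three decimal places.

Noncentrality parameter: δ = d·√(n/2) = 0.44 × √(84/2) = 2.8515
Critical value for a two-sided test at α = 0.005: z_{α/2} = 2.807.
Power = Φ(δ − 2.807) + Φ(−δ − 2.807) = Φ(0.044) + Φ(-5.659) = 0.5177 + 0.0000 = 0.5177.

Power ≈ 0.518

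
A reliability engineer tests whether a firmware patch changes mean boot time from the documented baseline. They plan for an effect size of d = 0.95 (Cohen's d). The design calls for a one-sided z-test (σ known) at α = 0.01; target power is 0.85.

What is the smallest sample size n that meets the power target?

n = 13

For power 0.85 need Φ(δ − z_{0.01}) = 0.85, so δ = z_{0.01} + z_{0.15} = 2.326 + 1.036 = 3.363.
δ = d·√n ⇒ n = (δ/d)² = (3.363 / 0.95)² = 12.53.
Rounding up, n = 13.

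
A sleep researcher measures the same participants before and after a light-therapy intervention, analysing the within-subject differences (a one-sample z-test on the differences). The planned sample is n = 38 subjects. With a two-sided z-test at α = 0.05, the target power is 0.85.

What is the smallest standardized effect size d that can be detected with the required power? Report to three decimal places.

d ≈ 0.486

Required noncentrality: δ = z_{0.025} + z_{0.15} = 1.960 + 1.036 = 2.996.
(The second rejection-region term Φ(−δ − z_{α/2}) is negligible and dropped.)
δ = d·√n ⇒ d = δ/√n = 2.996/√38 = 0.4861.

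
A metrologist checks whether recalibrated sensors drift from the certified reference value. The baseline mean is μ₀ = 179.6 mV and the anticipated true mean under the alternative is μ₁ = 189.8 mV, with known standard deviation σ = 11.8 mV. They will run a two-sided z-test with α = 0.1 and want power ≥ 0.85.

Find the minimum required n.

n = 10

Standardized effect: d = |μ₁ − μ₀| / σ = |189.8 − 179.6| / 11.8 = 0.8644
For power 0.85 need Φ(δ − z_{0.05}) = 0.85, so δ = z_{0.05} + z_{0.15} = 1.645 + 1.036 = 2.681.
(For δ > 0 the lower-tail rejection region contributes negligibly to power, so the one-term inversion is standard.)
δ = d·√n ⇒ n = (δ/d)² = (2.681 / 0.8644)² = 9.62.
Rounding up, n = 10.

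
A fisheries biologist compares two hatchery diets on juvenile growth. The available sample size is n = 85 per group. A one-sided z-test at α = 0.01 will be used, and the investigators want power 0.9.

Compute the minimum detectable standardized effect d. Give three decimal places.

Required noncentrality: δ = z_{0.01} + z_{0.10} = 2.326 + 1.282 = 3.608.
δ = d·√(n/2) ⇒ d = δ/√(n/2) = 3.608/√(85/2) = 0.5534.

d ≈ 0.553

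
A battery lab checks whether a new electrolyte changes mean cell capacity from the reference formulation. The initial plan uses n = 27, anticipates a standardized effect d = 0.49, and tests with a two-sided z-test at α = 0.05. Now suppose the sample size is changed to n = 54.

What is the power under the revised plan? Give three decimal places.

With n = 54: δ = d·√n = 0.49 × √54 = 3.6007. Critical value z_{0.025} = 1.960.
Revised power = Φ(δ − 1.960) + Φ(−δ − 1.960) = Φ(1.641) + Φ(-5.561) = 0.9496 + 0.0000 = 0.9496.

Power ≈ 0.950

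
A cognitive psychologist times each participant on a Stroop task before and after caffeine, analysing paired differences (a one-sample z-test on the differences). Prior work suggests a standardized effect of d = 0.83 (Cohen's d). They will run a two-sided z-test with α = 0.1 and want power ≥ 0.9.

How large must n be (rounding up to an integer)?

n = 13

Set Φ(δ − 1.645) = 0.9; then δ − 1.645 = Φ⁻¹(0.9) = 1.282, giving δ = 2.926.
(Ignoring the negligible lower-tail rejection probability gives the usual closed-form inversion.)
δ = d·√n ⇒ n = (δ/d)² = (2.926 / 0.83)² = 12.43.
Round up to the next whole unit.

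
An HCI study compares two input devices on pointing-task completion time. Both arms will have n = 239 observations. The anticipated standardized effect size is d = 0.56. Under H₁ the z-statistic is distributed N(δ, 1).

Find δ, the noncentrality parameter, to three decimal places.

δ ≈ 6.122

δ = d·√(n/2) = 0.56 × √(239/2) = 6.1217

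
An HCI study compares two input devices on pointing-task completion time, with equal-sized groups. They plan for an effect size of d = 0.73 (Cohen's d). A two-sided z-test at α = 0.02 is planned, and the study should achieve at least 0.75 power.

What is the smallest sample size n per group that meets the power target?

For power 0.75 need Φ(δ − z_{0.01}) = 0.75, so δ = z_{0.01} + z_{0.25} = 2.326 + 0.674 = 3.001.
(For δ > 0 the lower-tail rejection region contributes negligibly to power, so the one-term inversion is standard.)
δ = d·√(n/2) ⇒ n = 2(δ/d)² = 2 × (3.001 / 0.73)² = 33.80.
Round up to the next whole unit.

n = 34 per group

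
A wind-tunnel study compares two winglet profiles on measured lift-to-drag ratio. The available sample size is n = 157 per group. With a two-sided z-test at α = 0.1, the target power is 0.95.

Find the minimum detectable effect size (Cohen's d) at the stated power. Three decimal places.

d ≈ 0.371

Required noncentrality: δ = z_{0.05} + z_{0.05} = 1.645 + 1.645 = 3.290.
(The second rejection-region term Φ(−δ − z_{α/2}) is negligible and dropped.)
δ = d·√(n/2) ⇒ d = δ/√(n/2) = 3.290/√(157/2) = 0.3713.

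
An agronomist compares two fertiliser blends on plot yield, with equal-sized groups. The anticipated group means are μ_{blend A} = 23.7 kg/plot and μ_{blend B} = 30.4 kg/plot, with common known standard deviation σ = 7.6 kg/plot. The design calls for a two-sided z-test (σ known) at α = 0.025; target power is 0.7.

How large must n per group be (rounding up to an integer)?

n = 20 per group

Standardized effect: d = |μ_{blend A} − μ_{blend B}| / σ = |23.7 − 30.4| / 7.6 = 0.8816
Set Φ(δ − 2.241) = 0.7; then δ − 2.241 = Φ⁻¹(0.7) = 0.524, giving δ = 2.766.
(Ignoring the negligible lower-tail rejection probability gives the usual closed-form inversion.)
δ = d·√(n/2) ⇒ n = 2(δ/d)² = 2 × (2.766 / 0.8816)² = 19.69.
Round up to the next whole unit.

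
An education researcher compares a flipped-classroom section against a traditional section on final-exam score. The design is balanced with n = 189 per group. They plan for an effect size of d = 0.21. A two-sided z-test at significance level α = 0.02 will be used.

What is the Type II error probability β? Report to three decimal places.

β ≈ 0.612

Noncentrality parameter: δ = d·√(n/2) = 0.21 × √(189/2) = 2.0414
Critical value for a two-sided test at α = 0.02: z_{α/2} = 2.326.
Power = Φ(δ − 2.326) + Φ(−δ − 2.326) = Φ(-0.285) + Φ(-4.368) = 0.3879 + 0.0000 = 0.3879.
Type II error: β = 1 − power = 1 − 0.3879 = 0.6121.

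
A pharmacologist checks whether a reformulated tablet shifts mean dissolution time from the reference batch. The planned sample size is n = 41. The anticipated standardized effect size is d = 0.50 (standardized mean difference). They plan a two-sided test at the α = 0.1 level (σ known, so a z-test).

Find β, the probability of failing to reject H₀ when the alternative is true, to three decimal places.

Noncentrality parameter: δ = d·√n = 0.50 × √41 = 3.2016
Critical value for a two-sided test at α = 0.1: z_{α/2} = 1.645.
Power = Φ(δ − 1.645) + Φ(−δ − 1.645) = Φ(1.557) + Φ(-4.846) = 0.9402 + 0.0000 = 0.9402.
Type II error: β = 1 − power = 1 − 0.9402 = 0.0598.

β ≈ 0.060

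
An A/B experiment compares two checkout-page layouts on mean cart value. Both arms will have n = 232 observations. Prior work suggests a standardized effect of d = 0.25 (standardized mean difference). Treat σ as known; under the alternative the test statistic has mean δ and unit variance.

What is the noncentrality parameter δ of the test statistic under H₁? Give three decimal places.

δ ≈ 2.693

δ = d·√(n/2) = 0.25 × √(232/2) = 2.6926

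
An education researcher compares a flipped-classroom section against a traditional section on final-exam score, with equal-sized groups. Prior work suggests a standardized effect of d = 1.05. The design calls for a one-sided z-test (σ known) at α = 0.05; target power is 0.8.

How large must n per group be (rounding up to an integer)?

n = 12 per group

For power 0.8 need Φ(δ − z_{0.05}) = 0.8, so δ = z_{0.05} + z_{0.20} = 1.645 + 0.842 = 2.486.
δ = d·√(n/2) ⇒ n = 2(δ/d)² = 2 × (2.486 / 1.05)² = 11.22.
Round up to the next whole unit.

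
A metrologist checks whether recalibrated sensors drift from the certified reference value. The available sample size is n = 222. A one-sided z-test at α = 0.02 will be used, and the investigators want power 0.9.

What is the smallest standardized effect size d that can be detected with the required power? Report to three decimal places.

d ≈ 0.224

Need Φ(δ − 2.054) = 0.9, so δ = 2.054 + 1.282 = 3.335.
δ = d·√n ⇒ d = δ/√n = 3.335/√222 = 0.2239.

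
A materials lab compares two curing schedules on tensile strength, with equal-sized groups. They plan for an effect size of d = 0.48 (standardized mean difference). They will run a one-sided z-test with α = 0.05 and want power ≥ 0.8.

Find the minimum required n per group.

n = 54 per group

For power 0.8 need Φ(δ − z_{0.05}) = 0.8, so δ = z_{0.05} + z_{0.20} = 1.645 + 0.842 = 2.486.
δ = d·√(n/2) ⇒ n = 2(δ/d)² = 2 × (2.486 / 0.48)² = 53.67.
Round up to the next whole unit.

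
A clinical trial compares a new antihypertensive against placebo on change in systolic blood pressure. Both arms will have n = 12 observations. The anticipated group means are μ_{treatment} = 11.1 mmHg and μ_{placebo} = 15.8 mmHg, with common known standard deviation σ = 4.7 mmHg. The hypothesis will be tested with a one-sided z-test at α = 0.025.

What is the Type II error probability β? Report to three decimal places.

β ≈ 0.312

Standardized effect: d = |μ_{treatment} − μ_{placebo}| / σ = |11.1 − 15.8| / 4.7 = 1.0000
Noncentrality parameter: δ = d·√(n/2) = 1.0000 × √(12/2) = 2.4495
One-sided α = 0.025 → critical value z_{0.025} = 1.960.
Power = P(Z > 1.960 − δ) = Φ(0.490) = 0.6878.
Type II error: β = 1 − power = 1 − 0.6878 = 0.3122.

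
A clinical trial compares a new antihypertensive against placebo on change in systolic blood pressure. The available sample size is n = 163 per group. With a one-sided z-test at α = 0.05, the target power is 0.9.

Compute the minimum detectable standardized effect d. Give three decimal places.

d ≈ 0.324

Required noncentrality: δ = z_{0.05} + z_{0.10} = 1.645 + 1.282 = 2.926.
δ = d·√(n/2) ⇒ d = δ/√(n/2) = 2.926/√(163/2) = 0.3242.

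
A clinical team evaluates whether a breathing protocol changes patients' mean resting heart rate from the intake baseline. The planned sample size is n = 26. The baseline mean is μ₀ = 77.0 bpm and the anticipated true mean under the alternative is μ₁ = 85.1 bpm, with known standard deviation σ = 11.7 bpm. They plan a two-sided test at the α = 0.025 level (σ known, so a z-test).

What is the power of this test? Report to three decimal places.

Power ≈ 0.901

Standardized effect: d = |μ₁ − μ₀| / σ = |85.1 − 77.0| / 11.7 = 0.6923
Noncentrality parameter: δ = d·√n = 0.6923 × √26 = 3.5301
Critical value for a two-sided test at α = 0.025: z_{α/2} = 2.241.
Power = Φ(δ − 2.241) + Φ(−δ − 2.241) = Φ(1.289) + Φ(-5.771) = 0.9012 + 0.0000 = 0.9012.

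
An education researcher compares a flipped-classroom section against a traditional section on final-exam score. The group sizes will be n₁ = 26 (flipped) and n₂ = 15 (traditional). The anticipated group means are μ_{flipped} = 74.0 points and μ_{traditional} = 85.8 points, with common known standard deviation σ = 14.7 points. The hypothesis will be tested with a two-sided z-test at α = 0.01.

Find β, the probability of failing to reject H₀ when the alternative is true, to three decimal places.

β ≈ 0.540

Standardized effect: d = |μ_{flipped} − μ_{traditional}| / σ = |74.0 − 85.8| / 14.7 = 0.8027
Noncentrality parameter: δ = d / √(1/n₁ + 1/n₂) = 0.8027 / √(1/26 + 1/15) = 2.4757
Critical value for a two-sided test at α = 0.01: z_{α/2} = 2.576.
Power = Φ(δ − 2.576) + Φ(−δ − 2.576) = Φ(-0.100) + Φ(-5.052) = 0.4601 + 0.0000 = 0.4601.
Type II error: β = 1 − power = 1 − 0.4601 = 0.5399.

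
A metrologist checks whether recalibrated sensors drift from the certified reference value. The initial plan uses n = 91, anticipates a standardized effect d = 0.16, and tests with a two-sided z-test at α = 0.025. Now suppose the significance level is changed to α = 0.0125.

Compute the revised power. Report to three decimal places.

Power ≈ 0.166

δ = d·√n = 0.16 × √91 = 1.5263 (unchanged). New critical value: z_{0.0063} = 2.498.
Revised power = Φ(δ − 2.498) + Φ(−δ − 2.498) = Φ(-0.971) + Φ(-4.024) = 0.1657 + 0.0000 = 0.1657.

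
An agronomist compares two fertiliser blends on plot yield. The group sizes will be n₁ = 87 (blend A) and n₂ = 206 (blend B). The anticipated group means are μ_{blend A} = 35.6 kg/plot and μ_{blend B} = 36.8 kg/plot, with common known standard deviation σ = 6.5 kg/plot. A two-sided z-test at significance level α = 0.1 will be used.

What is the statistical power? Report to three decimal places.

Power ≈ 0.421

Standardized effect: d = |μ_{blend A} − μ_{blend B}| / σ = |35.6 − 36.8| / 6.5 = 0.1846
Noncentrality parameter: δ = d / √(1/n₁ + 1/n₂) = 0.1846 / √(1/87 + 1/206) = 1.4439
Critical value for a two-sided test at α = 0.1: z_{α/2} = 1.645.
Power = Φ(δ − 1.645) + Φ(−δ − 1.645) = Φ(-0.201) + Φ(-3.089) = 0.4204 + 0.0010 = 0.4214.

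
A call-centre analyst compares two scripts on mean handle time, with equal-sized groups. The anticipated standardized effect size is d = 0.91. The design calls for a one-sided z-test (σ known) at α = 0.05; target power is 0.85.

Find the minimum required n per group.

n = 18 per group

Set Φ(δ − 1.645) = 0.85; then δ − 1.645 = Φ⁻¹(0.85) = 1.036, giving δ = 2.681.
δ = d·√(n/2) ⇒ n = 2(δ/d)² = 2 × (2.681 / 0.91)² = 17.36.
Rounding up, n = 18 per group.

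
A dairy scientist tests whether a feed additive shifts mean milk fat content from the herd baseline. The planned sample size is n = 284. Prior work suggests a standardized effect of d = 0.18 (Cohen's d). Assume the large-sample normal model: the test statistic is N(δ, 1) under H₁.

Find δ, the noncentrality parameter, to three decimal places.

The noncentrality parameter scales effect size by the design's sample-size factor: δ = d·√n = 0.18 × √284 = 3.0334

δ ≈ 3.033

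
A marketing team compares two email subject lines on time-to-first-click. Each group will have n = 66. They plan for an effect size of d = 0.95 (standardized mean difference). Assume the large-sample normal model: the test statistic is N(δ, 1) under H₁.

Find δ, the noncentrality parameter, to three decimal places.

δ = d·√(n/2) = 0.95 × √(66/2) = 5.4573

δ ≈ 5.457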